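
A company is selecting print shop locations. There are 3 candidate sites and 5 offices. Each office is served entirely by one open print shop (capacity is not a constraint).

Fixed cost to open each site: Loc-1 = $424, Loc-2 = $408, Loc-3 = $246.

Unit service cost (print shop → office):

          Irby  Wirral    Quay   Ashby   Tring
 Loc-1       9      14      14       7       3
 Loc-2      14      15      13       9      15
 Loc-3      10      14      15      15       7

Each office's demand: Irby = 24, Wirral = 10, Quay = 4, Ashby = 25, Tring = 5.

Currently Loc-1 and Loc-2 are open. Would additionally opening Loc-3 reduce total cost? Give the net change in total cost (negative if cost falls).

Current service cost with {Loc-1, Loc-2}: 598.
Adding Loc-3: each office re-picks its cheapest; new service cost 598, saving 0.
Extra fixed cost: 246. Net change = 246 − 0 = 246.
(Totals: 1430 → 1676.)

No — net change +246 (cost rises by 246).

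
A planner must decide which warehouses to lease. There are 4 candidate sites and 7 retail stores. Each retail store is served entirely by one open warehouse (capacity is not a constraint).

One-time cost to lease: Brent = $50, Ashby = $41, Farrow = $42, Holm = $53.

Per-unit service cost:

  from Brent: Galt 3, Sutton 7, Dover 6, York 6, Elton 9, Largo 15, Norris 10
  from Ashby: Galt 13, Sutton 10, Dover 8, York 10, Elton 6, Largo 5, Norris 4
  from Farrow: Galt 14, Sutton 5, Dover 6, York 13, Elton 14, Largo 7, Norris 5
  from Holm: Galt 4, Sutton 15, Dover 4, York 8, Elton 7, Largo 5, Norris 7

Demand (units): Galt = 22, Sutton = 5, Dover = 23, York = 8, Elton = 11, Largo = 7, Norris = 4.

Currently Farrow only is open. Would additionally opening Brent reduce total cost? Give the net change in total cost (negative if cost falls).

Current service cost with {Farrow}: 798.
Adding Brent: each retail store re-picks its cheapest; new service cost 445, saving 353.
Extra fixed cost: 50. Net change = 50 − 353 = -303.
(Totals: 840 → 537.)

Yes — net change −303 (cost falls by 303).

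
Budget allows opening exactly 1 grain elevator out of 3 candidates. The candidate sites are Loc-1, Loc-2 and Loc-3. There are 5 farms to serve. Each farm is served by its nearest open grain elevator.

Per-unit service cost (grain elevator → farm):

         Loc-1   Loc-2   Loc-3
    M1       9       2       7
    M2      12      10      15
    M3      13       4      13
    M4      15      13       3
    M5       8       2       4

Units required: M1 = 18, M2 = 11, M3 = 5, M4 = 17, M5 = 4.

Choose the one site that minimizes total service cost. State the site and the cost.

With exactly 1 open, each farm uses its cheapest among the chosen.
{Loc-2}: M1→Loc-2 2·18=36, M2→Loc-2 10·11=110, M3→Loc-2 4·5=20, M4→Loc-2 13·17=221, M5→Loc-2 2·4=8. Service cost 395.
{Loc-3}: service cost 423
{Loc-1}: service cost 646
Among all 3 size-1 choices, {Loc-2} is lowest.

Choose Loc-2 only; total service cost 395.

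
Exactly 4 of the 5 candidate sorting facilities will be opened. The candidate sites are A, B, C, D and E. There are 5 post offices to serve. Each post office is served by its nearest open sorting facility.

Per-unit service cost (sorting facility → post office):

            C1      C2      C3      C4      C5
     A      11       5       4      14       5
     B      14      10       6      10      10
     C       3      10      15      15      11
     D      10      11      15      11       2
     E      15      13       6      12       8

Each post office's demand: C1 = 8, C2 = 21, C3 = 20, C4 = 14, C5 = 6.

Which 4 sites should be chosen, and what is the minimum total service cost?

With exactly 4 open, each post office uses its cheapest among the chosen.
{A, B, C, D}: C1→C 3·8=24, C2→A 5·21=105, C3→A 4·20=80, C4→B 10·14=140, C5→D 2·6=12. Service cost 361.
{A, C, D, E}: service cost 375
{A, B, C, E}: service cost 379
Among all 5 size-4 choices, {A, B, C, D} is lowest.

Choose A, B, C and D; total service cost 361.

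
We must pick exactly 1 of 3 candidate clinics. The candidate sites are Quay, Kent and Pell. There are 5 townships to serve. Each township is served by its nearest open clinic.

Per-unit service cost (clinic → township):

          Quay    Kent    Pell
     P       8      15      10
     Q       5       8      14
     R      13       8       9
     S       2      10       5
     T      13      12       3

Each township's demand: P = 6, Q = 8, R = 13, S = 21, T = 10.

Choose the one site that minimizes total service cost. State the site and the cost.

Choose Pell only; total service cost 424.

With exactly 1 open, each township uses its cheapest among the chosen.
{Pell}: P→Pell 10·6=60, Q→Pell 14·8=112, R→Pell 9·13=117, S→Pell 5·21=105, T→Pell 3·10=30. Service cost 424.
{Quay}: service cost 429
{Kent}: service cost 588
Among all 3 size-1 choices, {Pell} is lowest.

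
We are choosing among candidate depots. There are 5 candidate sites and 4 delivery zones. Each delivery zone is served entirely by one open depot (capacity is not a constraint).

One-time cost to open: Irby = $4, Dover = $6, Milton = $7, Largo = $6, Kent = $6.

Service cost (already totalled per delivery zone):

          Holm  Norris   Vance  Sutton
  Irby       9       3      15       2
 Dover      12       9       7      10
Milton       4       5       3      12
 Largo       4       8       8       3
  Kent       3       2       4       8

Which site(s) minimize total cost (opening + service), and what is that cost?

Open Irby and Kent; minimum total cost 21.

For any fixed open set, each delivery zone goes to its cheapest open site; total = fixed + service.
{Irby, Kent}: Holm→Kent 3, Norris→Kent 2, Vance→Kent 4, Sutton→Irby 2. Service 11; fixed 10; total 21.
{Irby, Milton}: Holm→Milton 4, Norris→Irby 3, Vance→Milton 3, Sutton→Irby 2. Service 12; fixed 11; total 23.
{Kent}: Holm→Kent 3, Norris→Kent 2, Vance→Kent 4, Sutton→Kent 8. Service 17; fixed 6; total 23.
{Irby, Dover, Milton, Largo, Kent}: Holm→Kent 3, Norris→Kent 2, Vance→Milton 3, Sutton→Irby 2. Service 10; fixed 29; total 39.
No other subset beats 21.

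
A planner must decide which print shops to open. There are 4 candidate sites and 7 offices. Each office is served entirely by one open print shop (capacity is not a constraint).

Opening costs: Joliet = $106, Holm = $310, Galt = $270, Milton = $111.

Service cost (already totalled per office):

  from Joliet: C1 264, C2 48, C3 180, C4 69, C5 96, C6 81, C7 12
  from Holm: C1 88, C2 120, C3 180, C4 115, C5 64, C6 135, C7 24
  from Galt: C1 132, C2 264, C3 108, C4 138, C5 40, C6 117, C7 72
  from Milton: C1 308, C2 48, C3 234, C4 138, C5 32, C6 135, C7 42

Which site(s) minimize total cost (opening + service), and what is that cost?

For any fixed open set, each office goes to its cheapest open site; total = fixed + service.
{Joliet}: C1→Joliet 264, C2→Joliet 48, C3→Joliet 180, C4→Joliet 69, C5→Joliet 96, C6→Joliet 81, C7→Joliet 12. Service 750; fixed 106; total 856.
{Joliet, Galt}: service 490 + fixed 376 = 866
{Joliet, Milton}: service 686 + fixed 217 = 903
{Joliet, Holm, Galt, Milton}: service 438 + fixed 797 = 1235
No other subset beats 856.

Open Joliet only; minimum total cost 856.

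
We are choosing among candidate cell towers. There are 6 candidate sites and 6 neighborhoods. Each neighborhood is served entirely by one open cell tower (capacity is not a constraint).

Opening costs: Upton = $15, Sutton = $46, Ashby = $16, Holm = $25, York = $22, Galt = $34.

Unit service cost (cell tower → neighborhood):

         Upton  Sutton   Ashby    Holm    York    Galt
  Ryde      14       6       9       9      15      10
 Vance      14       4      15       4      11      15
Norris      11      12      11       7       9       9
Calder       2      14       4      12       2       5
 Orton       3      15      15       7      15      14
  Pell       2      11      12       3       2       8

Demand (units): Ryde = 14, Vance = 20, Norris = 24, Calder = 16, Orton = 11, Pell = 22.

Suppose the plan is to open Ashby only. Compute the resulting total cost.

Total cost: 1199

Each neighborhood is assigned to its cheapest site among the open ones.
{Ashby}: Ryde→Ashby 9·14=126, Vance→Ashby 15·20=300, Norris→Ashby 11·24=264, Calder→Ashby 4·16=64, Orton→Ashby 15·11=165, Pell→Ashby 12·22=264. Service 1183; fixed 16; total 1199.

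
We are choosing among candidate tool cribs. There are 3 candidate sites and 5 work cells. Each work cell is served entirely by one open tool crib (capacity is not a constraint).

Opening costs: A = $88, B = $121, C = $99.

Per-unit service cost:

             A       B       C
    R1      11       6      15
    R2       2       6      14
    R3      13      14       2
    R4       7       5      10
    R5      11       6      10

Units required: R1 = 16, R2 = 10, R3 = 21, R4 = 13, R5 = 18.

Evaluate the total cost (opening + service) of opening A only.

Total cost: 846

Each work cell is assigned to its cheapest site among the open ones.
{A}: R1→A 11·16=176, R2→A 2·10=20, R3→A 13·21=273, R4→A 7·13=91, R5→A 11·18=198. Service 758; fixed 88; total 846.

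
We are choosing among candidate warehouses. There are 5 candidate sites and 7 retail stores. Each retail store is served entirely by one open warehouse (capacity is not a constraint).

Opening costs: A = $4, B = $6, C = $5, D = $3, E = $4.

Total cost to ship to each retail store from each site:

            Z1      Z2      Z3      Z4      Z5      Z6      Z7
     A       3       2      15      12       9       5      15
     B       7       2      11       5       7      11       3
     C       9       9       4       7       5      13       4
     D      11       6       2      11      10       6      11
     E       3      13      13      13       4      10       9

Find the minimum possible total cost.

For any fixed open set, each retail store goes to its cheapest open site; total = fixed + service.
{B, D, E}: Z1→E 3, Z2→B 2, Z3→D 2, Z4→B 5, Z5→E 4, Z6→D 6, Z7→B 3. Service 25; fixed 13; total 38.
{A, C}: Z1→A 3, Z2→A 2, Z3→C 4, Z4→C 7, Z5→C 5, Z6→A 5, Z7→C 4. Service 30; fixed 9; total 39.
{A, B, D}: service 27 + fixed 13 = 40
{A, B, C, D, E}: service 24 + fixed 22 = 46
No other subset beats 38.

Minimum total cost: 38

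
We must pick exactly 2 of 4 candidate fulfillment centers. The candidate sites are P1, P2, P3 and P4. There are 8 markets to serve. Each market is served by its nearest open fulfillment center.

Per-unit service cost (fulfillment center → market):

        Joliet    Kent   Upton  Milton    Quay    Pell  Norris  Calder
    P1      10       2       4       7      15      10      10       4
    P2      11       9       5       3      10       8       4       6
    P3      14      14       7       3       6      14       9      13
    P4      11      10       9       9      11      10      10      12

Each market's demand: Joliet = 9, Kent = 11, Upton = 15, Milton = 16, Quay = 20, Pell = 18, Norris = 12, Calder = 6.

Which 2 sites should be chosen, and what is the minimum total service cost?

Choose P1 and P2; total service cost 636.

With exactly 2 open, each market uses its cheapest among the chosen.
{P1, P2}: Joliet→P1 10·9=90, Kent→P1 2·11=22, Upton→P1 4·15=60, Milton→P2 3·16=48, Quay→P2 10·20=200, Pell→P2 8·18=144, Norris→P2 4·12=48, Calder→P1 4·6=24. Service cost 636.
{P1, P3}: service cost 652
{P2, P3}: service cost 669
Among all 6 size-2 choices, {P1, P2} is lowest.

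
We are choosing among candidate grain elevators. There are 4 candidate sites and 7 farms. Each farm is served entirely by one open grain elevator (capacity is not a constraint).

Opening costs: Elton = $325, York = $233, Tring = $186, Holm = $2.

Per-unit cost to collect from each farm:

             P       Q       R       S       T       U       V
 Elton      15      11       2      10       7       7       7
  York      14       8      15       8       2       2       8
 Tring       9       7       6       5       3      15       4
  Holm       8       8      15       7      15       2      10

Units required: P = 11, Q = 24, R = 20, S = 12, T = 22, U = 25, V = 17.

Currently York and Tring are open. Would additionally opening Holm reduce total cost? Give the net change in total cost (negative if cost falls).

Current service cost with {York, Tring}: 609.
Adding Holm: each farm re-picks its cheapest; new service cost 598, saving 11.
Extra fixed cost: 2. Net change = 2 − 11 = -9.
(Totals: 1028 → 1019.)

Yes — net change −9 (cost falls by 9).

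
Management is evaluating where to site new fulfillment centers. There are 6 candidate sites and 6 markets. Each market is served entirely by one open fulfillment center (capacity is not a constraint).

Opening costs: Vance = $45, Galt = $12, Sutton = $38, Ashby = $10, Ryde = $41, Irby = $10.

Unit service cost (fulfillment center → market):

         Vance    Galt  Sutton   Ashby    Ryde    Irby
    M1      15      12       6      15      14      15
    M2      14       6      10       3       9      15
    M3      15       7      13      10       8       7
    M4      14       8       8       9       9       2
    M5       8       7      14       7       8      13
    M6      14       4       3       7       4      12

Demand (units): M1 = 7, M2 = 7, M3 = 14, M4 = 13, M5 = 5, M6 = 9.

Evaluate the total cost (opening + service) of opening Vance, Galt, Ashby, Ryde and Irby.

Total cost: 418

Each market is assigned to its cheapest site among the open ones.
{Vance, Galt, Ashby, Ryde, Irby}: M1→Galt 12·7=84, M2→Ashby 3·7=21, M3→Galt 7·14=98, M4→Irby 2·13=26, M5→Galt 7·5=35, M6→Galt 4·9=36. Service 300; fixed 118; total 418.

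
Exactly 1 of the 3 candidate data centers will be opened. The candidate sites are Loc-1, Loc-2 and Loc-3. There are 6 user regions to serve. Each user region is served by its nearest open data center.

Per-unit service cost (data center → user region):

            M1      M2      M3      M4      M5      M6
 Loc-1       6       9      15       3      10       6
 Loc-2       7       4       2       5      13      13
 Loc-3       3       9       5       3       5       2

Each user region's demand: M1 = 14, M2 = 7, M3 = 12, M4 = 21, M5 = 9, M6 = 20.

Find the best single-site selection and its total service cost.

With exactly 1 open, each user region uses its cheapest among the chosen.
{Loc-3}: M1→Loc-3 3·14=42, M2→Loc-3 9·7=63, M3→Loc-3 5·12=60, M4→Loc-3 3·21=63, M5→Loc-3 5·9=45, M6→Loc-3 2·20=40. Service cost 313.
{Loc-1}: service cost 600
{Loc-2}: service cost 632
Among all 3 size-1 choices, {Loc-3} is lowest.

Choose Loc-3 only; total service cost 313.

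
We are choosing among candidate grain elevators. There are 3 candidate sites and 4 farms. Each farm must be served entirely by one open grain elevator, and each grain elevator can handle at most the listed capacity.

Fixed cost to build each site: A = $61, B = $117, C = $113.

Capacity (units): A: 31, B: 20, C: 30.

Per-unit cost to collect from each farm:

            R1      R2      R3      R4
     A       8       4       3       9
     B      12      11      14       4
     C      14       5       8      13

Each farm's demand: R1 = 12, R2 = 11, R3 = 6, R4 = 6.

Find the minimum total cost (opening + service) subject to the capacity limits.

Minimum total cost: 360

Open {A, B}: R1→A 8·12=96, R2→A 4·11=44, R3→A 3·6=18, R4→B 4·6=24.
Loads: A carries 29/31, B carries 6/20. Service 182; fixed 178; total 360.
Next best feasible plan costs 397.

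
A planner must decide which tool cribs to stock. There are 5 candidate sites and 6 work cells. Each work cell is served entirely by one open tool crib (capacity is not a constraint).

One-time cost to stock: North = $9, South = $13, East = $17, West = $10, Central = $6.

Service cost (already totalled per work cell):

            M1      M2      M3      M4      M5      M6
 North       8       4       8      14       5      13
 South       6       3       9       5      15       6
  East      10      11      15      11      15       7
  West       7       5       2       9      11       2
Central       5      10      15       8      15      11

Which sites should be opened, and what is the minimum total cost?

Open West only; minimum total cost 46.

For any fixed open set, each work cell goes to its cheapest open site; total = fixed + service.
{West}: M1→West 7, M2→West 5, M3→West 2, M4→West 9, M5→West 11, M6→West 2. Service 36; fixed 10; total 46.
{North, West}: service 29 + fixed 19 = 48
{West, Central}: M1→Central 5, M2→West 5, M3→West 2, M4→Central 8, M5→West 11, M6→West 2. Service 33; fixed 16; total 49.
{North, South, East, West, Central}: service 22 + fixed 55 = 77
No other subset beats 46.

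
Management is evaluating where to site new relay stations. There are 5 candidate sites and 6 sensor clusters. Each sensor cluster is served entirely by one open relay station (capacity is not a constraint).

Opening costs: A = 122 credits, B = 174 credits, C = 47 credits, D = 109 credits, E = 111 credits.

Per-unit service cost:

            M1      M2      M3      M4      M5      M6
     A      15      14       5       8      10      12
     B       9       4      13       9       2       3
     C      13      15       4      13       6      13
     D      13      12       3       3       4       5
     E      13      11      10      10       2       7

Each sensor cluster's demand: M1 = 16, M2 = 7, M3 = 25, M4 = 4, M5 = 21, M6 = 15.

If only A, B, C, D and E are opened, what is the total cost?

Total cost: 909

Each sensor cluster is assigned to its cheapest site among the open ones.
{A, B, C, D, E}: M1→B 9·16=144, M2→B 4·7=28, M3→D 3·25=75, M4→D 3·4=12, M5→B 2·21=42, M6→B 3·15=45. Service 346; fixed 563; total 909.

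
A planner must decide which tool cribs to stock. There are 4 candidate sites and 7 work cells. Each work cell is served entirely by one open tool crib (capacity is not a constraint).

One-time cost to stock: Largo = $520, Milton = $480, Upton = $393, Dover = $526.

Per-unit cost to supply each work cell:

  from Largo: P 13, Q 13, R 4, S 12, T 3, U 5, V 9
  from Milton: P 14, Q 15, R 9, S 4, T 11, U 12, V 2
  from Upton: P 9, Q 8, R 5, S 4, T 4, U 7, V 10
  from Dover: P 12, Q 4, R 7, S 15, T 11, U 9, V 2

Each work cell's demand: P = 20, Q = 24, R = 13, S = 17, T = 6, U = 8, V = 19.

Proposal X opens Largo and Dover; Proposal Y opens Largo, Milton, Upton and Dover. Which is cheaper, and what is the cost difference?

Proposal X is cheaper by 677.

Proposal X: {Largo, Dover}: P→Dover 12·20=240, Q→Dover 4·24=96, R→Largo 4·13=52, S→Largo 12·17=204, T→Largo 3·6=18, U→Largo 5·8=40, V→Dover 2·19=38. Service 688; fixed 1046; total 1734.
Proposal Y: {Largo, Milton, Upton, Dover}: P→Upton 9·20=180, Q→Dover 4·24=96, R→Largo 4·13=52, S→Milton 4·17=68, T→Largo 3·6=18, U→Largo 5·8=40, V→Milton 2·19=38. Service 492; fixed 1919; total 2411.
Difference: |1734 − 2411| = 677.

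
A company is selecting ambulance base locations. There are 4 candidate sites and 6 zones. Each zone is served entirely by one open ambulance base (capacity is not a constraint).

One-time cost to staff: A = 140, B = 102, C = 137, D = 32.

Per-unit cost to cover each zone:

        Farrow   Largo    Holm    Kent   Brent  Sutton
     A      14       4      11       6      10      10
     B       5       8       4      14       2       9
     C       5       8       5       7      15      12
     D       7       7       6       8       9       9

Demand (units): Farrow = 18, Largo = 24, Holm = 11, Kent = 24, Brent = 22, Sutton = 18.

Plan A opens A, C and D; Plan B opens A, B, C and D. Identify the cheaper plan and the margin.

Plan A: {A, C, D}: Farrow→C 5·18=90, Largo→A 4·24=96, Holm→C 5·11=55, Kent→A 6·24=144, Brent→D 9·22=198, Sutton→D 9·18=162. Service 745; fixed 309; total 1054.
Plan B: {A, B, C, D}: Farrow→B 5·18=90, Largo→A 4·24=96, Holm→B 4·11=44, Kent→A 6·24=144, Brent→B 2·22=44, Sutton→B 9·18=162. Service 580; fixed 411; total 991.
Difference: |1054 − 991| = 63.

Plan B is cheaper by 63.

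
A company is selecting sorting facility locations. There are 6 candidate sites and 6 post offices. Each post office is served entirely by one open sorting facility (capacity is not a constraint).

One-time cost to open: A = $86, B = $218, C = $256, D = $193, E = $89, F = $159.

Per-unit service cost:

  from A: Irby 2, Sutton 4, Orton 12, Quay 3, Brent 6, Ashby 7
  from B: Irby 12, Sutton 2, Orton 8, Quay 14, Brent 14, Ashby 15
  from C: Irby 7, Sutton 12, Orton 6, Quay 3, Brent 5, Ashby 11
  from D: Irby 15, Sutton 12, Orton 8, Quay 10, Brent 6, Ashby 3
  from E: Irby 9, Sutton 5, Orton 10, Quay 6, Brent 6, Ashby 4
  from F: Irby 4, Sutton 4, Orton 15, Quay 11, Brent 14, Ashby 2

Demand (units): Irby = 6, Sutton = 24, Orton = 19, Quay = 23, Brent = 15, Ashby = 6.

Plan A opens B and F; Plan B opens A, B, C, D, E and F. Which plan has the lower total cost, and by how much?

Plan A is cheaper by 255.

Plan A: {B, F}: Irby→F 4·6=24, Sutton→B 2·24=48, Orton→B 8·19=152, Quay→F 11·23=253, Brent→B 14·15=210, Ashby→F 2·6=12. Service 699; fixed 377; total 1076.
Plan B: {A, B, C, D, E, F}: Irby→A 2·6=12, Sutton→B 2·24=48, Orton→C 6·19=114, Quay→A 3·23=69, Brent→C 5·15=75, Ashby→F 2·6=12. Service 330; fixed 1001; total 1331.
Difference: |1076 − 1331| = 255.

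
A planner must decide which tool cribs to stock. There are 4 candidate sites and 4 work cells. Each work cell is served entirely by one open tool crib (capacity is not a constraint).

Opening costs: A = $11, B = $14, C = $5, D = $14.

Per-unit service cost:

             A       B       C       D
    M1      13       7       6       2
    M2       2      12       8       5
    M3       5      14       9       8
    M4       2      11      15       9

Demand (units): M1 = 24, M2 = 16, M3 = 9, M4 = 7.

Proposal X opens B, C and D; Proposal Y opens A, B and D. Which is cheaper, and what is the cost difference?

Proposal Y is cheaper by 118.

Proposal X: {B, C, D}: M1→D 2·24=48, M2→D 5·16=80, M3→D 8·9=72, M4→D 9·7=63. Service 263; fixed 33; total 296.
Proposal Y: {A, B, D}: M1→D 2·24=48, M2→A 2·16=32, M3→A 5·9=45, M4→A 2·7=14. Service 139; fixed 39; total 178.
Difference: |296 − 178| = 118.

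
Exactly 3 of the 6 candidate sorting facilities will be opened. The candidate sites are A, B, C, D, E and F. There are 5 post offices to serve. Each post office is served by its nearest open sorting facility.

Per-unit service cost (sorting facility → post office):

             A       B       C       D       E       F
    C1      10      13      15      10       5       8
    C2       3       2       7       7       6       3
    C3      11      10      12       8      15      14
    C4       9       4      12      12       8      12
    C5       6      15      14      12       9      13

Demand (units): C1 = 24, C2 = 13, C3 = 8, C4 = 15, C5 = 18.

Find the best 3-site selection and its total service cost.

With exactly 3 open, each post office uses its cheapest among the chosen.
{A, B, E}: C1→E 5·24=120, C2→B 2·13=26, C3→B 10·8=80, C4→B 4·15=60, C5→A 6·18=108. Service cost 394.
{B, D, E}: service cost 432
{B, C, E}: service cost 448
Among all 20 size-3 choices, {A, B, E} is lowest.

Choose A, B and E; total service cost 394.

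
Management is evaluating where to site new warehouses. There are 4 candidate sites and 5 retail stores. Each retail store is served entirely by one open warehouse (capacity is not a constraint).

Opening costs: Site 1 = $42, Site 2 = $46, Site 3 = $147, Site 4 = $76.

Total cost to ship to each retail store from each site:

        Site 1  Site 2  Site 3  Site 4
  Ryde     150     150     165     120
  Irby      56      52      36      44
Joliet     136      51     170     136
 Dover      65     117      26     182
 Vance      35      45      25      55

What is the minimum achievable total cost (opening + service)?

For any fixed open set, each retail store goes to its cheapest open site; total = fixed + service.
{Site 1, Site 2}: Ryde→Site 1 150, Irby→Site 2 52, Joliet→Site 2 51, Dover→Site 1 65, Vance→Site 1 35. Service 353; fixed 88; total 441.
{Site 2}: Ryde→Site 2 150, Irby→Site 2 52, Joliet→Site 2 51, Dover→Site 2 117, Vance→Site 2 45. Service 415; fixed 46; total 461.
{Site 1, Site 2, Site 4}: service 315 + fixed 164 = 479
{Site 1, Site 2, Site 3, Site 4}: service 258 + fixed 311 = 569
No other subset beats 441.

Minimum total cost: 441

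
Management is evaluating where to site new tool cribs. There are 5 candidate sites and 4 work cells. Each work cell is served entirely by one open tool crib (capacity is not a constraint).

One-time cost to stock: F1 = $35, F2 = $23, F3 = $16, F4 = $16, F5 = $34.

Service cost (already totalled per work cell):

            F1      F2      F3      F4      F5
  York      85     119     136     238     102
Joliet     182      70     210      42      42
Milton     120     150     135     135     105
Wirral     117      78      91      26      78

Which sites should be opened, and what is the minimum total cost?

For any fixed open set, each work cell goes to its cheapest open site; total = fixed + service.
{F1, F4}: York→F1 85, Joliet→F4 42, Milton→F1 120, Wirral→F4 26. Service 273; fixed 51; total 324.
{F4, F5}: York→F5 102, Joliet→F4 42, Milton→F5 105, Wirral→F4 26. Service 275; fixed 50; total 325.
{F1, F3, F4}: service 273 + fixed 67 = 340
{F1, F2, F3, F4, F5}: service 258 + fixed 124 = 382
No other subset beats 324.

Open F1 and F4; minimum total cost 324.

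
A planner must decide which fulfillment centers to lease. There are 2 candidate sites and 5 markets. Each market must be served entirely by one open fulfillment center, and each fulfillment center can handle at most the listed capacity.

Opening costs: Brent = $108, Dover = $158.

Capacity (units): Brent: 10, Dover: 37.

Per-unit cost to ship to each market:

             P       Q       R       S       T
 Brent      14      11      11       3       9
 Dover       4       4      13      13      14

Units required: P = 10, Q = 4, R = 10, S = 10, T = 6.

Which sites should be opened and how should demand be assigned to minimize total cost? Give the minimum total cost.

Open {Brent, Dover}: P→Dover 4·10=40, Q→Dover 4·4=16, R→Dover 13·10=130, S→Brent 3·10=30, T→Dover 14·6=84.
Loads: Brent carries 10/10, Dover carries 30/37. Service 300; fixed 266; total 566.
Next best feasible plan costs 636.

Minimum total cost: 566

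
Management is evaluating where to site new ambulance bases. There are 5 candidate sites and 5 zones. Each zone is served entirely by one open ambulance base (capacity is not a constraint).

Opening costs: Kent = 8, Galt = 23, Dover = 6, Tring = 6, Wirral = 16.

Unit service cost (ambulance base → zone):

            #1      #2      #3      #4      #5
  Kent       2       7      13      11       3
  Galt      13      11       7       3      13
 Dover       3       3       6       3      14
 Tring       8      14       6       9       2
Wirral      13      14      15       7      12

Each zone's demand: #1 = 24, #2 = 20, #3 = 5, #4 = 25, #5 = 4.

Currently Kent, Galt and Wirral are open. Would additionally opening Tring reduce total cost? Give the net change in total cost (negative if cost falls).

Current service cost with {Kent, Galt, Wirral}: 310.
Adding Tring: each zone re-picks its cheapest; new service cost 301, saving 9.
Extra fixed cost: 6. Net change = 6 − 9 = -3.
(Totals: 357 → 354.)

Yes — net change −3 (cost falls by 3).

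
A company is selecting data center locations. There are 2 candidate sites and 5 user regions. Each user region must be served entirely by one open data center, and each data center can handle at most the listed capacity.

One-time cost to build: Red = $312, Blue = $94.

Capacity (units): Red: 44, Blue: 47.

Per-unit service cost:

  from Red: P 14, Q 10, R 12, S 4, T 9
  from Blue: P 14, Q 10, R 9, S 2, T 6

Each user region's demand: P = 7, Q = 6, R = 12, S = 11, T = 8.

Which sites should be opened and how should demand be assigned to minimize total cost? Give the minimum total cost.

Minimum total cost: 430

Open {Blue}: P→Blue 14·7=98, Q→Blue 10·6=60, R→Blue 9·12=108, S→Blue 2·11=22, T→Blue 6·8=48.
Loads: Blue carries 44/47. Service 336; fixed 94; total 430.
Next best feasible plan costs 730.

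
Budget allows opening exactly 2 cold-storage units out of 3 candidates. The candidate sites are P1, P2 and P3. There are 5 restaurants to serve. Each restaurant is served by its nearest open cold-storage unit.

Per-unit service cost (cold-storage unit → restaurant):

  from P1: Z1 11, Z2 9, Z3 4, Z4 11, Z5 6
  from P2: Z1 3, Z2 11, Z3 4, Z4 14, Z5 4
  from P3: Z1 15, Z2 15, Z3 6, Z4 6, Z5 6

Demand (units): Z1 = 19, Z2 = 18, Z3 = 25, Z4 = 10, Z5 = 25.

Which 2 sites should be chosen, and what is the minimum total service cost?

With exactly 2 open, each restaurant uses its cheapest among the chosen.
{P2, P3}: Z1→P2 3·19=57, Z2→P2 11·18=198, Z3→P2 4·25=100, Z4→P3 6·10=60, Z5→P2 4·25=100. Service cost 515.
{P1, P2}: service cost 529
{P1, P3}: service cost 681
Among all 3 size-2 choices, {P2, P3} is lowest.

Choose P2 and P3; total service cost 515.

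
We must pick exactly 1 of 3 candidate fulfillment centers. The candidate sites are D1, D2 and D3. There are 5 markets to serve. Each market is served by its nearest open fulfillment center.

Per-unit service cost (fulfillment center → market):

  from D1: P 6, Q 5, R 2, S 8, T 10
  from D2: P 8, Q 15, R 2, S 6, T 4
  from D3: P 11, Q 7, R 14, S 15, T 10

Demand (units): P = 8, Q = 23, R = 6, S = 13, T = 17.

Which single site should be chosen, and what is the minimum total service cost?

Choose D1 only; total service cost 449.

With exactly 1 open, each market uses its cheapest among the chosen.
{D1}: P→D1 6·8=48, Q→D1 5·23=115, R→D1 2·6=12, S→D1 8·13=104, T→D1 10·17=170. Service cost 449.
{D2}: service cost 567
{D3}: service cost 698
Among all 3 size-1 choices, {D1} is lowest.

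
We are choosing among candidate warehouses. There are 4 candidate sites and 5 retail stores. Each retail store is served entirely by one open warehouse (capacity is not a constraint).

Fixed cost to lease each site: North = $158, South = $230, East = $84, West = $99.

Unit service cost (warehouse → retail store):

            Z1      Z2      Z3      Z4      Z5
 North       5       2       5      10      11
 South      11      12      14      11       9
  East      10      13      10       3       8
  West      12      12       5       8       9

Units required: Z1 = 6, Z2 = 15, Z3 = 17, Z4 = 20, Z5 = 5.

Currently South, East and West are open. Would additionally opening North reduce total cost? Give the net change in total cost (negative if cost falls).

Yes — net change −22 (cost falls by 22).

Current service cost with {South, East, West}: 425.
Adding North: each retail store re-picks its cheapest; new service cost 245, saving 180.
Extra fixed cost: 158. Net change = 158 − 180 = -22.
(Totals: 838 → 816.)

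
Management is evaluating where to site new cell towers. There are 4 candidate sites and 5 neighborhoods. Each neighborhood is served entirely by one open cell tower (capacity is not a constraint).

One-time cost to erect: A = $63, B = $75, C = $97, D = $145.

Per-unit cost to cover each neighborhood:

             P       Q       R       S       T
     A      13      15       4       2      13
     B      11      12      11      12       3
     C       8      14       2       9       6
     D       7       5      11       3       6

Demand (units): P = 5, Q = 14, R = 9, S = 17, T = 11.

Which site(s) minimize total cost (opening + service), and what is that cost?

For any fixed open set, each neighborhood goes to its cheapest open site; total = fixed + service.
{A, D}: P→D 7·5=35, Q→D 5·14=70, R→A 4·9=36, S→A 2·17=34, T→D 6·11=66. Service 241; fixed 208; total 449.
{A, B}: service 326 + fixed 138 = 464
{D}: service 321 + fixed 145 = 466
{A, B, C, D}: P→D 7·5=35, Q→D 5·14=70, R→C 2·9=18, S→A 2·17=34, T→B 3·11=33. Service 190; fixed 380; total 570.
(All 15 nonempty subsets were checked; A and D is lowest.)

Open A and D; minimum total cost 449.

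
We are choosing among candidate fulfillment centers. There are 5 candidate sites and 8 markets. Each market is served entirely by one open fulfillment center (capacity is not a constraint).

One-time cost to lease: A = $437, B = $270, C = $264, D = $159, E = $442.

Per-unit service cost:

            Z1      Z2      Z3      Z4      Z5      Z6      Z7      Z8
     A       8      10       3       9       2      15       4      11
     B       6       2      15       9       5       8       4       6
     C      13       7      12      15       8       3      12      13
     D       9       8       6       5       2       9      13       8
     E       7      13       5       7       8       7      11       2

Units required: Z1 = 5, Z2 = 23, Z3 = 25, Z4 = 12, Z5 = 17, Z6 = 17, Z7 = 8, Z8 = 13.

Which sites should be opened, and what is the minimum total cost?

For any fixed open set, each market goes to its cheapest open site; total = fixed + service.
{D}: Z1→D 9·5=45, Z2→D 8·23=184, Z3→D 6·25=150, Z4→D 5·12=60, Z5→D 2·17=34, Z6→D 9·17=153, Z7→D 13·8=104, Z8→D 8·13=104. Service 834; fixed 159; total 993.
{B, D}: service 566 + fixed 429 = 995
{C, D}: service 701 + fixed 423 = 1124
{A, B, C, D, E}: Z1→B 6·5=30, Z2→B 2·23=46, Z3→A 3·25=75, Z4→D 5·12=60, Z5→A 2·17=34, Z6→C 3·17=51, Z7→A 4·8=32, Z8→E 2·13=26. Service 354; fixed 1572; total 1926.
No other subset beats 993.

Open D only; minimum total cost 993.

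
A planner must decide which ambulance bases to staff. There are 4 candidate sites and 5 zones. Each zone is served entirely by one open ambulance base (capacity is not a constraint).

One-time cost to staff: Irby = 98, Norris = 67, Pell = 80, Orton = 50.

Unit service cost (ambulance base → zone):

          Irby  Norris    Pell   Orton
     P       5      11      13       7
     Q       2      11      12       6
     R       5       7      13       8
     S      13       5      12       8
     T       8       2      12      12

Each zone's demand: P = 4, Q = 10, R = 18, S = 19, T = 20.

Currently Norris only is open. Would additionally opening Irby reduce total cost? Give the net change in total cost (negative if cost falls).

Current service cost with {Norris}: 415.
Adding Irby: each zone re-picks its cheapest; new service cost 265, saving 150.
Extra fixed cost: 98. Net change = 98 − 150 = -52.
(Totals: 482 → 430.)

Yes — net change −52 (cost falls by 52).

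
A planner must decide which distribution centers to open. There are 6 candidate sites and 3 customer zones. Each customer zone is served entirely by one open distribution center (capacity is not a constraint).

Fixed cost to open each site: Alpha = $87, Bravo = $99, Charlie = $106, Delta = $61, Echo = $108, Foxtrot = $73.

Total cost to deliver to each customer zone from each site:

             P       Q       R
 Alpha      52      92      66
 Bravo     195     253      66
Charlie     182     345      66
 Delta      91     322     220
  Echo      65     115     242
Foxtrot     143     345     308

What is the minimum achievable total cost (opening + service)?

Minimum total cost: 297

For any fixed open set, each customer zone goes to its cheapest open site; total = fixed + service.
{Alpha}: P→Alpha 52, Q→Alpha 92, R→Alpha 66. Service 210; fixed 87; total 297.
{Alpha, Delta}: service 210 + fixed 148 = 358
{Alpha, Foxtrot}: P→Alpha 52, Q→Alpha 92, R→Alpha 66. Service 210; fixed 160; total 370.
{Alpha, Bravo, Charlie, Delta, Echo, Foxtrot}: service 210 + fixed 534 = 744
No other subset beats 297.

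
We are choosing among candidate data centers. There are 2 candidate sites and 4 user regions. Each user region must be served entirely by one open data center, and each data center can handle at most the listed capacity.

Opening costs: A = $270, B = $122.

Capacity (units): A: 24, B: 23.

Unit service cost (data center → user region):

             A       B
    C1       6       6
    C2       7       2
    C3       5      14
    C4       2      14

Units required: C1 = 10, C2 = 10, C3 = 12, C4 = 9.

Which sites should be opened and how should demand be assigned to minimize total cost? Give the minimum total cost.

Minimum total cost: 550

Open {A, B}: C1→B 6·10=60, C2→B 2·10=20, C3→A 5·12=60, C4→A 2·9=18.
Loads: A carries 21/24, B carries 20/23. Service 158; fixed 392; total 550.
Next best feasible plan costs 658.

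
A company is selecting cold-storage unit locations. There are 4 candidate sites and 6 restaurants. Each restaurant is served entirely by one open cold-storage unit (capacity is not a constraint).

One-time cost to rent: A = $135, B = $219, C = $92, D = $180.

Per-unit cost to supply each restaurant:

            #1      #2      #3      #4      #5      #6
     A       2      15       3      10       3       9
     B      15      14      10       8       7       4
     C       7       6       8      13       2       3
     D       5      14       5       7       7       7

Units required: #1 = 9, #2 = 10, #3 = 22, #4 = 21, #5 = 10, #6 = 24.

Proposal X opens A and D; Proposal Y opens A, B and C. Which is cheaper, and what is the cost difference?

Proposal Y is cheaper by 34.

Proposal X: {A, D}: #1→A 2·9=18, #2→D 14·10=140, #3→A 3·22=66, #4→D 7·21=147, #5→A 3·10=30, #6→D 7·24=168. Service 569; fixed 315; total 884.
Proposal Y: {A, B, C}: #1→A 2·9=18, #2→C 6·10=60, #3→A 3·22=66, #4→B 8·21=168, #5→C 2·10=20, #6→C 3·24=72. Service 404; fixed 446; total 850.
Difference: |884 − 850| = 34.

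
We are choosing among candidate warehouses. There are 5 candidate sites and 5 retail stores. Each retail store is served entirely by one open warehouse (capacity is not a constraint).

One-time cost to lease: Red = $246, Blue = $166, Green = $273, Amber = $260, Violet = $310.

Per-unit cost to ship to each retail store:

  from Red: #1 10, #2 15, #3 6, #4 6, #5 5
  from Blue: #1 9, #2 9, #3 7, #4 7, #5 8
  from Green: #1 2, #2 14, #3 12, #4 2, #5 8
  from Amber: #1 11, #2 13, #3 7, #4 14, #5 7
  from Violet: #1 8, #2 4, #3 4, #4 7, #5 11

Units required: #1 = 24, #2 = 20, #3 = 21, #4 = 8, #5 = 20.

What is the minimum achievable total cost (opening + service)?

Minimum total cost: 925

For any fixed open set, each retail store goes to its cheapest open site; total = fixed + service.
{Blue}: #1→Blue 9·24=216, #2→Blue 9·20=180, #3→Blue 7·21=147, #4→Blue 7·8=56, #5→Blue 8·20=160. Service 759; fixed 166; total 925.
{Violet}: #1→Violet 8·24=192, #2→Violet 4·20=80, #3→Violet 4·21=84, #4→Violet 7·8=56, #5→Violet 11·20=220. Service 632; fixed 310; total 942.
{Green, Violet}: #1→Green 2·24=48, #2→Violet 4·20=80, #3→Violet 4·21=84, #4→Green 2·8=16, #5→Green 8·20=160. Service 388; fixed 583; total 971.
{Red, Blue, Green, Amber, Violet}: #1→Green 2·24=48, #2→Violet 4·20=80, #3→Violet 4·21=84, #4→Green 2·8=16, #5→Red 5·20=100. Service 328; fixed 1255; total 1583.
No other subset beats 925.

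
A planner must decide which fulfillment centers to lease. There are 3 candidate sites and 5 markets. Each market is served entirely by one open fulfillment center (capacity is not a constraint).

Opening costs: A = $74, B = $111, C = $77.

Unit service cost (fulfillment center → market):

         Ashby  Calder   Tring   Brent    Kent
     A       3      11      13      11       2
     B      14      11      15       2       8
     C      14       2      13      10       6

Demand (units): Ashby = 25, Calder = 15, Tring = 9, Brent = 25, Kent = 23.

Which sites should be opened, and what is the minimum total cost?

For any fixed open set, each market goes to its cheapest open site; total = fixed + service.
{A, B, C}: Ashby→A 3·25=75, Calder→C 2·15=30, Tring→A 13·9=117, Brent→B 2·25=50, Kent→A 2·23=46. Service 318; fixed 262; total 580.
{A, B}: Ashby→A 3·25=75, Calder→A 11·15=165, Tring→A 13·9=117, Brent→B 2·25=50, Kent→A 2·23=46. Service 453; fixed 185; total 638.
{A, C}: service 518 + fixed 151 = 669
{A}: service 678 + fixed 74 = 752
(All 7 nonempty subsets were checked; A, B and C is lowest.)

Open A, B and C; minimum total cost 580.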